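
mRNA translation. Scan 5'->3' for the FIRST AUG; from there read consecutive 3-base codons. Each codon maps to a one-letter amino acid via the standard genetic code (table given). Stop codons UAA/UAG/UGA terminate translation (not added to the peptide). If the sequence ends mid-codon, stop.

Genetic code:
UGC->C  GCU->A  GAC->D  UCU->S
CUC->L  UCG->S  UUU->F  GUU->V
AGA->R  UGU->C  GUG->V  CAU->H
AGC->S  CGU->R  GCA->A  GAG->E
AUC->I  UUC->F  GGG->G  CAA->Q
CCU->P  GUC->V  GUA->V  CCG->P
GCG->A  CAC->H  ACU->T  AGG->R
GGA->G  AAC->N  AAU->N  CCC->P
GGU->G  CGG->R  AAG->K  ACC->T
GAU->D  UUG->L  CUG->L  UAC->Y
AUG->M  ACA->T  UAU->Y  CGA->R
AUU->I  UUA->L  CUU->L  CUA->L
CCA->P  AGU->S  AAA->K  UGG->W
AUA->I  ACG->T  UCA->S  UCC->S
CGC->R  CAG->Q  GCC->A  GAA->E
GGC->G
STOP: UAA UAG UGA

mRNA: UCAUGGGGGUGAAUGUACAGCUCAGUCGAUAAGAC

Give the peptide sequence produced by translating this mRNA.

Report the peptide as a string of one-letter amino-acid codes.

Answer: MGVNVQLSR

Derivation:
start AUG at pos 2
pos 2: AUG -> M; peptide=M
pos 5: GGG -> G; peptide=MG
pos 8: GUG -> V; peptide=MGV
pos 11: AAU -> N; peptide=MGVN
pos 14: GUA -> V; peptide=MGVNV
pos 17: CAG -> Q; peptide=MGVNVQ
pos 20: CUC -> L; peptide=MGVNVQL
pos 23: AGU -> S; peptide=MGVNVQLS
pos 26: CGA -> R; peptide=MGVNVQLSR
pos 29: UAA -> STOP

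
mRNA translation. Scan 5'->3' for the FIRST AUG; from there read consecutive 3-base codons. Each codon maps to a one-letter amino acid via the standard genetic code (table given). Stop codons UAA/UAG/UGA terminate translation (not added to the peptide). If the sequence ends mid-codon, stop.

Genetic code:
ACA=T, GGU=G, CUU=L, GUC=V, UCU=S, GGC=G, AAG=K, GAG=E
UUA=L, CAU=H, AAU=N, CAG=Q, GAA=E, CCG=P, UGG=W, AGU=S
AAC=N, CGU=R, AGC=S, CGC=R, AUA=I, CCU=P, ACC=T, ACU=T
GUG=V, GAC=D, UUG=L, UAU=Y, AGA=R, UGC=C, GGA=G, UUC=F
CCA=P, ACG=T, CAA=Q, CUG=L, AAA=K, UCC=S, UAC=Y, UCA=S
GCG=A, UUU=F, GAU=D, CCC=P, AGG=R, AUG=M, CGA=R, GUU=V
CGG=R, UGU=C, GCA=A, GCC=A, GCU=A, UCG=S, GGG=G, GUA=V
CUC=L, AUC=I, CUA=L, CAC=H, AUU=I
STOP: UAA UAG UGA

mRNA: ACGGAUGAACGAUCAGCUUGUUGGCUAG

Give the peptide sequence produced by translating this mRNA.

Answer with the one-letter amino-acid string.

start AUG at pos 4
pos 4: AUG -> M; peptide=M
pos 7: AAC -> N; peptide=MN
pos 10: GAU -> D; peptide=MND
pos 13: CAG -> Q; peptide=MNDQ
pos 16: CUU -> L; peptide=MNDQL
pos 19: GUU -> V; peptide=MNDQLV
pos 22: GGC -> G; peptide=MNDQLVG
pos 25: UAG -> STOP

Answer: MNDQLVG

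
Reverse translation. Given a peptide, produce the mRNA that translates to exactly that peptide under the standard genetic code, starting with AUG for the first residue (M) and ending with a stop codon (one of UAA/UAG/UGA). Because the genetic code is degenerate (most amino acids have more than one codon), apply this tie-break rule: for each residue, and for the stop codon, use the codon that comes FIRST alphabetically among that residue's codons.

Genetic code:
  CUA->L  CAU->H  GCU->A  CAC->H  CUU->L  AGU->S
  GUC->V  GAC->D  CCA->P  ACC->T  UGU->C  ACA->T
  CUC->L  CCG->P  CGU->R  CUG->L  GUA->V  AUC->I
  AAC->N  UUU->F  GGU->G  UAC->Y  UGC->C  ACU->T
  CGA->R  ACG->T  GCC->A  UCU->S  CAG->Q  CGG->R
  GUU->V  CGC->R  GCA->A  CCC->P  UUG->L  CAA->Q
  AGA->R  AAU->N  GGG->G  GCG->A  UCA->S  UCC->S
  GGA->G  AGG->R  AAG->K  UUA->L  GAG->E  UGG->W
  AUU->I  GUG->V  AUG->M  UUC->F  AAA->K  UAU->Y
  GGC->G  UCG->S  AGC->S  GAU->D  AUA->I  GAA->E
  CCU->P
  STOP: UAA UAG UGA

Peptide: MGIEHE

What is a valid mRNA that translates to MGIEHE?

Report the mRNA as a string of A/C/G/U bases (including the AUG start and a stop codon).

residue 1: M -> AUG (start codon)
residue 2: G codons sorted = GGA,GGC,GGG,GGU -> pick first = GGA
residue 3: I codons sorted = AUA,AUC,AUU -> pick first = AUA
residue 4: E codons sorted = GAA,GAG -> pick first = GAA
residue 5: H codons sorted = CAC,CAU -> pick first = CAC
residue 6: E codons sorted = GAA,GAG -> pick first = GAA
terminator: stop codons sorted = UAA,UAG,UGA -> pick first = UAA

Answer: mRNA: AUGGGAAUAGAACACGAAUAA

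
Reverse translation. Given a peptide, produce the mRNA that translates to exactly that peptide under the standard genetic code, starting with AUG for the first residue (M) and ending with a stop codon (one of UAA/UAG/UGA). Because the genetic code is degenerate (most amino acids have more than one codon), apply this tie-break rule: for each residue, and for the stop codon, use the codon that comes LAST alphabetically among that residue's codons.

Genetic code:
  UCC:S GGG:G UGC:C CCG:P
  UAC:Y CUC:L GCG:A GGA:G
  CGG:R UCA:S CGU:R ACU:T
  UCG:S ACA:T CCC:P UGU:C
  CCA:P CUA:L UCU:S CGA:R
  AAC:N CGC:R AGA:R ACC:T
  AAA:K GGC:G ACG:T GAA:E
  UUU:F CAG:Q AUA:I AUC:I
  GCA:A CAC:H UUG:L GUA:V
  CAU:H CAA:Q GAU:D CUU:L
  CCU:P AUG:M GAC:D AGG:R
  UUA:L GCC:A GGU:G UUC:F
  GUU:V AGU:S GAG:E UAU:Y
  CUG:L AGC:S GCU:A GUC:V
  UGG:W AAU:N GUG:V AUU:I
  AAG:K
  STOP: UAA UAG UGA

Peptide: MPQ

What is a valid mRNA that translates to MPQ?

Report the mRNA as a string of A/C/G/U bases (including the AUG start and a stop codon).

Answer: mRNA: AUGCCUCAGUGA

Derivation:
residue 1: M -> AUG (start codon)
residue 2: P codons sorted = CCA,CCC,CCG,CCU -> pick last = CCU
residue 3: Q codons sorted = CAA,CAG -> pick last = CAG
terminator: stop codons sorted = UAA,UAG,UGA -> pick last = UGA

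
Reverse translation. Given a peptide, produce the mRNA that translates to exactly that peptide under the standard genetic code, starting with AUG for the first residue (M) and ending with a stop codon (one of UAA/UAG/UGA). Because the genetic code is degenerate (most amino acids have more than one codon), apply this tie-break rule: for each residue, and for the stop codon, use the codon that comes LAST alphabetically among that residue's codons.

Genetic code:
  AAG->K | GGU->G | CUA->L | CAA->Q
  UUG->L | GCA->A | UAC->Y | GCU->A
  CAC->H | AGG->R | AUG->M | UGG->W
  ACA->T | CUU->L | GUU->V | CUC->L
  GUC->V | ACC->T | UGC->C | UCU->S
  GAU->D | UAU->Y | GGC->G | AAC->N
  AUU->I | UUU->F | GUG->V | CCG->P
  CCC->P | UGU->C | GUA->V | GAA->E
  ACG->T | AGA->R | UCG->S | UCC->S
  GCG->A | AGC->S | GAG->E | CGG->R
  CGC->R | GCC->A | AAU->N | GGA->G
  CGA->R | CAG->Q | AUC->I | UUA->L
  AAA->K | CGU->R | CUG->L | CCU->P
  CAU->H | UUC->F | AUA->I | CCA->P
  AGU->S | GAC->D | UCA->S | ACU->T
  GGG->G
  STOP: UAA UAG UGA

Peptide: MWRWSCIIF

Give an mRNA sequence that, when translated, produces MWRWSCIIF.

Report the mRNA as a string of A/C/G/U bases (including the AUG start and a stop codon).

Answer: mRNA: AUGUGGCGUUGGUCUUGUAUUAUUUUUUGA

Derivation:
residue 1: M -> AUG (start codon)
residue 2: W -> UGG (only codon)
residue 3: R codons sorted = AGA,AGG,CGA,CGC,CGG,CGU -> pick last = CGU
residue 4: W -> UGG (only codon)
residue 5: S codons sorted = AGC,AGU,UCA,UCC,UCG,UCU -> pick last = UCU
residue 6: C codons sorted = UGC,UGU -> pick last = UGU
residue 7: I codons sorted = AUA,AUC,AUU -> pick last = AUU
residue 8: I codons sorted = AUA,AUC,AUU -> pick last = AUU
residue 9: F codons sorted = UUC,UUU -> pick last = UUU
terminator: stop codons sorted = UAA,UAG,UGA -> pick last = UGA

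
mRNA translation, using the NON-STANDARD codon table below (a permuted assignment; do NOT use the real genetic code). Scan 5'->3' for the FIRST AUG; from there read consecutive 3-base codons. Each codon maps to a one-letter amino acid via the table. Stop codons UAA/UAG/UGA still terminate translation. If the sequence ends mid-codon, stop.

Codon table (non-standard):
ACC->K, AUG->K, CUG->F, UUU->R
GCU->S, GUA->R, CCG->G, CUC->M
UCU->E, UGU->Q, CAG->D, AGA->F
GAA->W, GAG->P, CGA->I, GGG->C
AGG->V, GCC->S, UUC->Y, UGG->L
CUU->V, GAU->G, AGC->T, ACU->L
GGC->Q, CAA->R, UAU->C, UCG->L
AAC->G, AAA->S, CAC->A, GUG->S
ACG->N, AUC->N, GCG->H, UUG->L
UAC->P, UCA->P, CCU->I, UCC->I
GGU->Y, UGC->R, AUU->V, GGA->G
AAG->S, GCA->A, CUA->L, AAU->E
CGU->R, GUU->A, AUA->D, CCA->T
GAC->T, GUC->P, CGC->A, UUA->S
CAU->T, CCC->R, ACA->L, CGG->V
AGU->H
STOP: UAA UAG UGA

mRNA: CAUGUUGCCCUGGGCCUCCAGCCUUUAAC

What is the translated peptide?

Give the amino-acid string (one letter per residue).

start AUG at pos 1
pos 1: AUG -> K; peptide=K
pos 4: UUG -> L; peptide=KL
pos 7: CCC -> R; peptide=KLR
pos 10: UGG -> L; peptide=KLRL
pos 13: GCC -> S; peptide=KLRLS
pos 16: UCC -> I; peptide=KLRLSI
pos 19: AGC -> T; peptide=KLRLSIT
pos 22: CUU -> V; peptide=KLRLSITV
pos 25: UAA -> STOP

Answer: KLRLSITV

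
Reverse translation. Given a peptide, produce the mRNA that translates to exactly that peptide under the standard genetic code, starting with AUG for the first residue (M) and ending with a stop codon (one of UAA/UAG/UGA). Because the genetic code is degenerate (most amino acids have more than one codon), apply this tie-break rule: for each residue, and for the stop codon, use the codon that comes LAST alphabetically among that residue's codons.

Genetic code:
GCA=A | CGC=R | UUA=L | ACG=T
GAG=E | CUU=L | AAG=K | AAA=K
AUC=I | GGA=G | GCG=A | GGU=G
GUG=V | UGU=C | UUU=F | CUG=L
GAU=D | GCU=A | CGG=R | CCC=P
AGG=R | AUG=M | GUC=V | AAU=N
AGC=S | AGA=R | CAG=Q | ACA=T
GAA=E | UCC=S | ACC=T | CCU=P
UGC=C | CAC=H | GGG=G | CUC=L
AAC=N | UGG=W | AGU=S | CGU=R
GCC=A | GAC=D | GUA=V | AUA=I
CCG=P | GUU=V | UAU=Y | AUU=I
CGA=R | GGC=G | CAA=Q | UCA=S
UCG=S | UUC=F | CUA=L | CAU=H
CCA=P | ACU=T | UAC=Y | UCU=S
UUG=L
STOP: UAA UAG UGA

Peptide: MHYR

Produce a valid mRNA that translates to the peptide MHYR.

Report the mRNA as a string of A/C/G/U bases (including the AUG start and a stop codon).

Answer: mRNA: AUGCAUUAUCGUUGA

Derivation:
residue 1: M -> AUG (start codon)
residue 2: H codons sorted = CAC,CAU -> pick last = CAU
residue 3: Y codons sorted = UAC,UAU -> pick last = UAU
residue 4: R codons sorted = AGA,AGG,CGA,CGC,CGG,CGU -> pick last = CGU
terminator: stop codons sorted = UAA,UAG,UGA -> pick last = UGA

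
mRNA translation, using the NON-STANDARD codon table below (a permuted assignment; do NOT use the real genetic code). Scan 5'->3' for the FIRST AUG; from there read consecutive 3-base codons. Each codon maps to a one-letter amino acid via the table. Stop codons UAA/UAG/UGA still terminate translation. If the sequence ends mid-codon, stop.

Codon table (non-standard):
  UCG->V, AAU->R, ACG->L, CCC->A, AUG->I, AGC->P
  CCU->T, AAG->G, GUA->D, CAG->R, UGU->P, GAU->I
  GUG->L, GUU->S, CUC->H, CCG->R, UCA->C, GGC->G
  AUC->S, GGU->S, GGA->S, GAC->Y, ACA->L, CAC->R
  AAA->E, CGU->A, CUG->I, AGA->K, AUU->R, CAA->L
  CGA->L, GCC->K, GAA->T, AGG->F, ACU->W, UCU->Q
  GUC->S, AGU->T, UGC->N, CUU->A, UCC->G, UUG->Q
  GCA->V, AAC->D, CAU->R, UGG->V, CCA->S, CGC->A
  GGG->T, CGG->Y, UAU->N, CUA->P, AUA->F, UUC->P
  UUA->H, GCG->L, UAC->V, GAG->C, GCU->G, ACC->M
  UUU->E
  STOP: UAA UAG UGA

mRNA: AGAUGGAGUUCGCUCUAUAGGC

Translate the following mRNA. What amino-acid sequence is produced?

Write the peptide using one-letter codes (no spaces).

Answer: ICPGP

Derivation:
start AUG at pos 2
pos 2: AUG -> I; peptide=I
pos 5: GAG -> C; peptide=IC
pos 8: UUC -> P; peptide=ICP
pos 11: GCU -> G; peptide=ICPG
pos 14: CUA -> P; peptide=ICPGP
pos 17: UAG -> STOP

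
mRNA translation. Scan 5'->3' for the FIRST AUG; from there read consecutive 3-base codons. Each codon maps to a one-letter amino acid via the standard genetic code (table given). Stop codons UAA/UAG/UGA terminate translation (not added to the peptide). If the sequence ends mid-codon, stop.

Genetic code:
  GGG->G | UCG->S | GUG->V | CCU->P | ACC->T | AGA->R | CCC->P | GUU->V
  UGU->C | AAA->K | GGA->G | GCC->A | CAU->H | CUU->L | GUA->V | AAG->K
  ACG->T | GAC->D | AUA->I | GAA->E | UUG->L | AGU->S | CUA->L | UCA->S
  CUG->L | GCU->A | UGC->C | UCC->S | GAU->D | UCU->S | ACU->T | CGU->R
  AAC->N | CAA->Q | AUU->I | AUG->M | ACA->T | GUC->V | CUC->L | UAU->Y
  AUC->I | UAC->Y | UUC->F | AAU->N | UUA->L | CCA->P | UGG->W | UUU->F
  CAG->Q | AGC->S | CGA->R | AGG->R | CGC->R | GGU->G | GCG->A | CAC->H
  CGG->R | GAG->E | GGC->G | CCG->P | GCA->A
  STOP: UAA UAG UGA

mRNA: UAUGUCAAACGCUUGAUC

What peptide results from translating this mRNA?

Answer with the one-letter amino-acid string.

Answer: MSNA

Derivation:
start AUG at pos 1
pos 1: AUG -> M; peptide=M
pos 4: UCA -> S; peptide=MS
pos 7: AAC -> N; peptide=MSN
pos 10: GCU -> A; peptide=MSNA
pos 13: UGA -> STOP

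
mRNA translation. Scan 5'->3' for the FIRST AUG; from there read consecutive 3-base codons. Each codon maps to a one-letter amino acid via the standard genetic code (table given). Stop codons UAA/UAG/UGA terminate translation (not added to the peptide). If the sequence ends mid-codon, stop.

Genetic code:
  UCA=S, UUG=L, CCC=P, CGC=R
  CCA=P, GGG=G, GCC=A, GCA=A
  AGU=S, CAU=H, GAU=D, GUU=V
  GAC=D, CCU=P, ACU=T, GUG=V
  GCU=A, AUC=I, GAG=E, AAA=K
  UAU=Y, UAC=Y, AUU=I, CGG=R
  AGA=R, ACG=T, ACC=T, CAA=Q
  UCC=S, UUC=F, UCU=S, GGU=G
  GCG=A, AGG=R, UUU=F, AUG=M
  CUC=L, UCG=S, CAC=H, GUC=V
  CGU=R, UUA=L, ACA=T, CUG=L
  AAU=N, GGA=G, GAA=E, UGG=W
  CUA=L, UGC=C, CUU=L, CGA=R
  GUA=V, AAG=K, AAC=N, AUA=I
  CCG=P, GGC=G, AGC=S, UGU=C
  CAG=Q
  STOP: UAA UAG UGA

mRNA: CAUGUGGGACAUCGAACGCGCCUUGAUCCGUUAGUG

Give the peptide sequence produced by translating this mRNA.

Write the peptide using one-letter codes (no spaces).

Answer: MWDIERALIR

Derivation:
start AUG at pos 1
pos 1: AUG -> M; peptide=M
pos 4: UGG -> W; peptide=MW
pos 7: GAC -> D; peptide=MWD
pos 10: AUC -> I; peptide=MWDI
pos 13: GAA -> E; peptide=MWDIE
pos 16: CGC -> R; peptide=MWDIER
pos 19: GCC -> A; peptide=MWDIERA
pos 22: UUG -> L; peptide=MWDIERAL
pos 25: AUC -> I; peptide=MWDIERALI
pos 28: CGU -> R; peptide=MWDIERALIR
pos 31: UAG -> STOP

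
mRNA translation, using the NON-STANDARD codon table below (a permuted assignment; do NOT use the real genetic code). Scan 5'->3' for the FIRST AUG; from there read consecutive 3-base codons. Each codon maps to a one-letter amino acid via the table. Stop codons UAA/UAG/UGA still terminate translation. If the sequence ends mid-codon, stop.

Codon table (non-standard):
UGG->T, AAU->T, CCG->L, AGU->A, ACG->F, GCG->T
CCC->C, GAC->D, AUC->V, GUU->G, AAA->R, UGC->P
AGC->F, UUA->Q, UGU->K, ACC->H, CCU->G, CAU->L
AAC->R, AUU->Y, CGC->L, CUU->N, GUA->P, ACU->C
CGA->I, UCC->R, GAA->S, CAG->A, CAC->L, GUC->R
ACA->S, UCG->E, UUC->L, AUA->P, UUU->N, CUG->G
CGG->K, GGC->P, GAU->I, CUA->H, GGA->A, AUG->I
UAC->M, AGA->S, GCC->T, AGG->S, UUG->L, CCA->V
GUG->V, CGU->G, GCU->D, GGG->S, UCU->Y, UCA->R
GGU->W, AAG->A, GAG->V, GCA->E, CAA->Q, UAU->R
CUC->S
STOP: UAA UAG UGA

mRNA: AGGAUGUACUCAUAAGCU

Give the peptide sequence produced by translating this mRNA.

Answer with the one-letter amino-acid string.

start AUG at pos 3
pos 3: AUG -> I; peptide=I
pos 6: UAC -> M; peptide=IM
pos 9: UCA -> R; peptide=IMR
pos 12: UAA -> STOP

Answer: IMR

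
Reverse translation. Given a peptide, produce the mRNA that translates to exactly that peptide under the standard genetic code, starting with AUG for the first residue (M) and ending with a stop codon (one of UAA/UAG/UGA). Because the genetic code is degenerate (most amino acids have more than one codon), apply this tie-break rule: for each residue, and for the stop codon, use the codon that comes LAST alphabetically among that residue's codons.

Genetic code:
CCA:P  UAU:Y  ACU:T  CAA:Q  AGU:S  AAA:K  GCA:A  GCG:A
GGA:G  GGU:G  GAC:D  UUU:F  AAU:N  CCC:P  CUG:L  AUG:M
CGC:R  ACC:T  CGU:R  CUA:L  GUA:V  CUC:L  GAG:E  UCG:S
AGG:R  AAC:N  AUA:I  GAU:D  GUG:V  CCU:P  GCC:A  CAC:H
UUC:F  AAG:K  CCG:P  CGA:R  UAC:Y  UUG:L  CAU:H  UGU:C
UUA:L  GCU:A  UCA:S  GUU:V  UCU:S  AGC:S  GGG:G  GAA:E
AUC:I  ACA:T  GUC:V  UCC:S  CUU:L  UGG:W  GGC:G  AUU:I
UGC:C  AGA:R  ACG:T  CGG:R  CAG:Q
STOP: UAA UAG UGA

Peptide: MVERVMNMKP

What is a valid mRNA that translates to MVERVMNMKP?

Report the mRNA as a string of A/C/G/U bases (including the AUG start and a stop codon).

Answer: mRNA: AUGGUUGAGCGUGUUAUGAAUAUGAAGCCUUGA

Derivation:
residue 1: M -> AUG (start codon)
residue 2: V codons sorted = GUA,GUC,GUG,GUU -> pick last = GUU
residue 3: E codons sorted = GAA,GAG -> pick last = GAG
residue 4: R codons sorted = AGA,AGG,CGA,CGC,CGG,CGU -> pick last = CGU
residue 5: V codons sorted = GUA,GUC,GUG,GUU -> pick last = GUU
residue 6: M -> AUG (only codon)
residue 7: N codons sorted = AAC,AAU -> pick last = AAU
residue 8: M -> AUG (only codon)
residue 9: K codons sorted = AAA,AAG -> pick last = AAG
residue 10: P codons sorted = CCA,CCC,CCG,CCU -> pick last = CCU
terminator: stop codons sorted = UAA,UAG,UGA -> pick last = UGA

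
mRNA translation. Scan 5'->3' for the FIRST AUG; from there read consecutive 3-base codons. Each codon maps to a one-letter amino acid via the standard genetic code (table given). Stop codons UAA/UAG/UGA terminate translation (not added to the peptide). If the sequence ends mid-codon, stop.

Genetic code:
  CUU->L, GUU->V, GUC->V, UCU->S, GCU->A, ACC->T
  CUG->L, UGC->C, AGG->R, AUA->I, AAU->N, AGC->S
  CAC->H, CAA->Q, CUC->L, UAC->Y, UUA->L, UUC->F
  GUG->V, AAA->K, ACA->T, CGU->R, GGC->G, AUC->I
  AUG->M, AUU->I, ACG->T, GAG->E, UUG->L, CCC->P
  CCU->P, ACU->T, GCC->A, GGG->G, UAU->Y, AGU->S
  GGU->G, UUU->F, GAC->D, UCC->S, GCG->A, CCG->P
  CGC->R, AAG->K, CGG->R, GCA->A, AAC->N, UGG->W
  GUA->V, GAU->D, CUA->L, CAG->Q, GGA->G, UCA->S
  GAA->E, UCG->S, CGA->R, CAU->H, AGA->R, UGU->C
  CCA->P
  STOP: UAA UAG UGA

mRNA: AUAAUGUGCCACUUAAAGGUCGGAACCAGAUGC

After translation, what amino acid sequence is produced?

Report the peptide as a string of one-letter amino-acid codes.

Answer: MCHLKVGTRC

Derivation:
start AUG at pos 3
pos 3: AUG -> M; peptide=M
pos 6: UGC -> C; peptide=MC
pos 9: CAC -> H; peptide=MCH
pos 12: UUA -> L; peptide=MCHL
pos 15: AAG -> K; peptide=MCHLK
pos 18: GUC -> V; peptide=MCHLKV
pos 21: GGA -> G; peptide=MCHLKVG
pos 24: ACC -> T; peptide=MCHLKVGT
pos 27: AGA -> R; peptide=MCHLKVGTR
pos 30: UGC -> C; peptide=MCHLKVGTRC
pos 33: only 0 nt remain (<3), stop (end of mRNA)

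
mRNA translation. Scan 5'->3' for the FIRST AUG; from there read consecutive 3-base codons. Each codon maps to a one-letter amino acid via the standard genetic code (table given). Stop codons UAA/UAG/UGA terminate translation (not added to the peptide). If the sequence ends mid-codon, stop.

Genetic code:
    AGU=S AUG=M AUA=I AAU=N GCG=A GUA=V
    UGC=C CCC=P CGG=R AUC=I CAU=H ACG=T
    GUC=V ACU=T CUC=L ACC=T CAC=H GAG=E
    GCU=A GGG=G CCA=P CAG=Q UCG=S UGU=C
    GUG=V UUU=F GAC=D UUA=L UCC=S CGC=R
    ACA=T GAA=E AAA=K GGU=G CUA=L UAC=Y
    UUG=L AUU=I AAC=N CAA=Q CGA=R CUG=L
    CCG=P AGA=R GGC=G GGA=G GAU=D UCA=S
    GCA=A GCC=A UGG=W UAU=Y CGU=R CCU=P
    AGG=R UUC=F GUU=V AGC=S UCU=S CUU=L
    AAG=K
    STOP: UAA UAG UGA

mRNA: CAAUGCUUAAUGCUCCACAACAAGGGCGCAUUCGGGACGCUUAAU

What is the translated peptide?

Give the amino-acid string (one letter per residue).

start AUG at pos 2
pos 2: AUG -> M; peptide=M
pos 5: CUU -> L; peptide=ML
pos 8: AAU -> N; peptide=MLN
pos 11: GCU -> A; peptide=MLNA
pos 14: CCA -> P; peptide=MLNAP
pos 17: CAA -> Q; peptide=MLNAPQ
pos 20: CAA -> Q; peptide=MLNAPQQ
pos 23: GGG -> G; peptide=MLNAPQQG
pos 26: CGC -> R; peptide=MLNAPQQGR
pos 29: AUU -> I; peptide=MLNAPQQGRI
pos 32: CGG -> R; peptide=MLNAPQQGRIR
pos 35: GAC -> D; peptide=MLNAPQQGRIRD
pos 38: GCU -> A; peptide=MLNAPQQGRIRDA
pos 41: UAA -> STOP

Answer: MLNAPQQGRIRDA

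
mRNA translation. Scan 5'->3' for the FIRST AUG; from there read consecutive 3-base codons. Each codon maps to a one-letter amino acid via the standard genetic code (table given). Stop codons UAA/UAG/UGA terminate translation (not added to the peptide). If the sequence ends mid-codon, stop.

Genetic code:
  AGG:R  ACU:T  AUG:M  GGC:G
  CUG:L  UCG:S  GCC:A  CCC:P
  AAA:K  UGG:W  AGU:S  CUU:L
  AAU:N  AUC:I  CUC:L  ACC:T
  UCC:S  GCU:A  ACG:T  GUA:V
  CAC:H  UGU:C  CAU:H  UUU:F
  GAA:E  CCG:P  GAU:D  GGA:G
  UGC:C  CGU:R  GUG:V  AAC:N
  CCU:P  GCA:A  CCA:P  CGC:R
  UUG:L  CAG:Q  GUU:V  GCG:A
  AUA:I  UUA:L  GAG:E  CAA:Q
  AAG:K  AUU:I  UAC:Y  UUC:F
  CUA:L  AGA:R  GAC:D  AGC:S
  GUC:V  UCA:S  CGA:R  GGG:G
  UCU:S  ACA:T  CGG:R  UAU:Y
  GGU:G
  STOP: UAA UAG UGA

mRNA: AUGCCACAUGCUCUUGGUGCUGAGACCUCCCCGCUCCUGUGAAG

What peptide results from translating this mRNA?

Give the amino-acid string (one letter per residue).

start AUG at pos 0
pos 0: AUG -> M; peptide=M
pos 3: CCA -> P; peptide=MP
pos 6: CAU -> H; peptide=MPH
pos 9: GCU -> A; peptide=MPHA
pos 12: CUU -> L; peptide=MPHAL
pos 15: GGU -> G; peptide=MPHALG
pos 18: GCU -> A; peptide=MPHALGA
pos 21: GAG -> E; peptide=MPHALGAE
pos 24: ACC -> T; peptide=MPHALGAET
pos 27: UCC -> S; peptide=MPHALGAETS
pos 30: CCG -> P; peptide=MPHALGAETSP
pos 33: CUC -> L; peptide=MPHALGAETSPL
pos 36: CUG -> L; peptide=MPHALGAETSPLL
pos 39: UGA -> STOP

Answer: MPHALGAETSPLL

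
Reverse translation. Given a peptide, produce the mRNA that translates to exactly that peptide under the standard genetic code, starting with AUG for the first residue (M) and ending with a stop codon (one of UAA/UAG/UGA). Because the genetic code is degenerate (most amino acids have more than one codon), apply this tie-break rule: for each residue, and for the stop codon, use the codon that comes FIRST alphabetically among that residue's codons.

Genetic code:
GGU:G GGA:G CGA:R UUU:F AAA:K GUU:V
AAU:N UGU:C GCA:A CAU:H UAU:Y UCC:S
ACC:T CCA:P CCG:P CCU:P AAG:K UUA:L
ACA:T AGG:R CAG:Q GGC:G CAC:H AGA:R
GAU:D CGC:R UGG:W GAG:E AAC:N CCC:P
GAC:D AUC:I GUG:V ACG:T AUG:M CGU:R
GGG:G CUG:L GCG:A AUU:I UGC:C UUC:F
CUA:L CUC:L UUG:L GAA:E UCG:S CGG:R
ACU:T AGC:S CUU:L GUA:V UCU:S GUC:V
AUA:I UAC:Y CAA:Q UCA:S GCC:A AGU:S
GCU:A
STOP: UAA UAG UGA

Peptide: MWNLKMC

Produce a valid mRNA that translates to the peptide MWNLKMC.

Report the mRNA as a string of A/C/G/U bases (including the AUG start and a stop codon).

Answer: mRNA: AUGUGGAACCUAAAAAUGUGCUAA

Derivation:
residue 1: M -> AUG (start codon)
residue 2: W -> UGG (only codon)
residue 3: N codons sorted = AAC,AAU -> pick first = AAC
residue 4: L codons sorted = CUA,CUC,CUG,CUU,UUA,UUG -> pick first = CUA
residue 5: K codons sorted = AAA,AAG -> pick first = AAA
residue 6: M -> AUG (only codon)
residue 7: C codons sorted = UGC,UGU -> pick first = UGC
terminator: stop codons sorted = UAA,UAG,UGA -> pick first = UAA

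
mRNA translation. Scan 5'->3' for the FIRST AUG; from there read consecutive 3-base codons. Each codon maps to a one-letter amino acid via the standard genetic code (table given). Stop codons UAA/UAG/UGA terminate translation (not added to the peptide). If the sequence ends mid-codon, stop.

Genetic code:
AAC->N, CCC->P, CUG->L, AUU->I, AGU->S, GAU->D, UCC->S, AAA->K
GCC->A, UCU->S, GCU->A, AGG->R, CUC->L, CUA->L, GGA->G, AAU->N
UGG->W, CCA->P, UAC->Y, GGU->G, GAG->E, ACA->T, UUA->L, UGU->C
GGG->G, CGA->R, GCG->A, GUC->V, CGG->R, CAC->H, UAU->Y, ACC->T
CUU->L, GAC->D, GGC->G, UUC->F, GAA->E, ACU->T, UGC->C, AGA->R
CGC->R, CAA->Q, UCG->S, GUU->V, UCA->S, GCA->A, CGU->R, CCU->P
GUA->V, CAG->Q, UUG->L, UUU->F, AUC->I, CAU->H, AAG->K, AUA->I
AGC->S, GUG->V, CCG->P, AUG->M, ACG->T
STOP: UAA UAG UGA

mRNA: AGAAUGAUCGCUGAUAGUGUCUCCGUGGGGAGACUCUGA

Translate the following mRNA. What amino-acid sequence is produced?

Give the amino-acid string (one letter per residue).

Answer: MIADSVSVGRL

Derivation:
start AUG at pos 3
pos 3: AUG -> M; peptide=M
pos 6: AUC -> I; peptide=MI
pos 9: GCU -> A; peptide=MIA
pos 12: GAU -> D; peptide=MIAD
pos 15: AGU -> S; peptide=MIADS
pos 18: GUC -> V; peptide=MIADSV
pos 21: UCC -> S; peptide=MIADSVS
pos 24: GUG -> V; peptide=MIADSVSV
pos 27: GGG -> G; peptide=MIADSVSVG
pos 30: AGA -> R; peptide=MIADSVSVGR
pos 33: CUC -> L; peptide=MIADSVSVGRL
pos 36: UGA -> STOP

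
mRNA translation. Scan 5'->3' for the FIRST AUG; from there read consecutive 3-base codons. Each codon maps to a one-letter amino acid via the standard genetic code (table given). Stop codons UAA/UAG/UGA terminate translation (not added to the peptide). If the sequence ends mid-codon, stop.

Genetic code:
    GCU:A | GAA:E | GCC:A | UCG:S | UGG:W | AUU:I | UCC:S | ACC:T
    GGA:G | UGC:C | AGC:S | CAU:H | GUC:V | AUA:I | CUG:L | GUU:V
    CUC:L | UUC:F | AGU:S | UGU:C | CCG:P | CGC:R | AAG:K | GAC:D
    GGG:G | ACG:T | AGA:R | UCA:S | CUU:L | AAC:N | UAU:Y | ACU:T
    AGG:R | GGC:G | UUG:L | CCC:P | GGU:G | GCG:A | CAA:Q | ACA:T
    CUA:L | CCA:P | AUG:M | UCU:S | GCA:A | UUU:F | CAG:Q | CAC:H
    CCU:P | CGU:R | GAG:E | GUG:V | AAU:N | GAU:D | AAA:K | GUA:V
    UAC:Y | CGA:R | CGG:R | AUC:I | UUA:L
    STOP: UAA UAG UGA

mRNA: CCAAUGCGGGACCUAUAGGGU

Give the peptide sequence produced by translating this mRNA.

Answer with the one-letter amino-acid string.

Answer: MRDL

Derivation:
start AUG at pos 3
pos 3: AUG -> M; peptide=M
pos 6: CGG -> R; peptide=MR
pos 9: GAC -> D; peptide=MRD
pos 12: CUA -> L; peptide=MRDL
pos 15: UAG -> STOP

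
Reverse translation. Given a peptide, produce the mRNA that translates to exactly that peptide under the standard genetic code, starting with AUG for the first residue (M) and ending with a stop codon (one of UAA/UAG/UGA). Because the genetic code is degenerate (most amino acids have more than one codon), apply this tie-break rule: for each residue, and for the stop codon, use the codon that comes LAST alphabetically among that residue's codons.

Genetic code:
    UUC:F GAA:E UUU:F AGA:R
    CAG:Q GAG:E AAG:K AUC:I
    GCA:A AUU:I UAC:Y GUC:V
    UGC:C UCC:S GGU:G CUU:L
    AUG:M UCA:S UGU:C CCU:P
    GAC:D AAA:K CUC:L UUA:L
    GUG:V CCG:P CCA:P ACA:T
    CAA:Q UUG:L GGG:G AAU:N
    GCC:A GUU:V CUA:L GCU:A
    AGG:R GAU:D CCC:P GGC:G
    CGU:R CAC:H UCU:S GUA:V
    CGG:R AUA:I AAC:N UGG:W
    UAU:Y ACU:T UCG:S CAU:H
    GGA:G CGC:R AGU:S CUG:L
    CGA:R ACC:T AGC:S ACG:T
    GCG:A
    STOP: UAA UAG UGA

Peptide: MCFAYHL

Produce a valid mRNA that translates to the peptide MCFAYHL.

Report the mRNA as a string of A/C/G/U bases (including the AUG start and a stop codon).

residue 1: M -> AUG (start codon)
residue 2: C codons sorted = UGC,UGU -> pick last = UGU
residue 3: F codons sorted = UUC,UUU -> pick last = UUU
residue 4: A codons sorted = GCA,GCC,GCG,GCU -> pick last = GCU
residue 5: Y codons sorted = UAC,UAU -> pick last = UAU
residue 6: H codons sorted = CAC,CAU -> pick last = CAU
residue 7: L codons sorted = CUA,CUC,CUG,CUU,UUA,UUG -> pick last = UUG
terminator: stop codons sorted = UAA,UAG,UGA -> pick last = UGA

Answer: mRNA: AUGUGUUUUGCUUAUCAUUUGUGA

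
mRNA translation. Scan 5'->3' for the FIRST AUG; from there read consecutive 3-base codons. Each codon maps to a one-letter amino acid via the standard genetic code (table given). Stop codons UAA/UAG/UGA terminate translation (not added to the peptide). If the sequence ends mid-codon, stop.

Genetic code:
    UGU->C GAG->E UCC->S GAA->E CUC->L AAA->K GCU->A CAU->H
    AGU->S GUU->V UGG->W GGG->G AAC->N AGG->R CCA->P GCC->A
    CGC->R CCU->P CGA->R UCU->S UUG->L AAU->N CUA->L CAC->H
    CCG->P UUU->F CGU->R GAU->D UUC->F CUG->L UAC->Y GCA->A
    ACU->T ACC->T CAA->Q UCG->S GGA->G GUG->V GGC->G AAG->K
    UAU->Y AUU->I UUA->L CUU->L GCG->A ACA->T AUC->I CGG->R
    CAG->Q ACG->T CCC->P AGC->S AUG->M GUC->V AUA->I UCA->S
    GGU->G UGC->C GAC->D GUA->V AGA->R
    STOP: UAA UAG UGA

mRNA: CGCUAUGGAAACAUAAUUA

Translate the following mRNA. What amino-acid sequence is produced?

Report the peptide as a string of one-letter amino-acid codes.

Answer: MET

Derivation:
start AUG at pos 4
pos 4: AUG -> M; peptide=M
pos 7: GAA -> E; peptide=ME
pos 10: ACA -> T; peptide=MET
pos 13: UAA -> STOP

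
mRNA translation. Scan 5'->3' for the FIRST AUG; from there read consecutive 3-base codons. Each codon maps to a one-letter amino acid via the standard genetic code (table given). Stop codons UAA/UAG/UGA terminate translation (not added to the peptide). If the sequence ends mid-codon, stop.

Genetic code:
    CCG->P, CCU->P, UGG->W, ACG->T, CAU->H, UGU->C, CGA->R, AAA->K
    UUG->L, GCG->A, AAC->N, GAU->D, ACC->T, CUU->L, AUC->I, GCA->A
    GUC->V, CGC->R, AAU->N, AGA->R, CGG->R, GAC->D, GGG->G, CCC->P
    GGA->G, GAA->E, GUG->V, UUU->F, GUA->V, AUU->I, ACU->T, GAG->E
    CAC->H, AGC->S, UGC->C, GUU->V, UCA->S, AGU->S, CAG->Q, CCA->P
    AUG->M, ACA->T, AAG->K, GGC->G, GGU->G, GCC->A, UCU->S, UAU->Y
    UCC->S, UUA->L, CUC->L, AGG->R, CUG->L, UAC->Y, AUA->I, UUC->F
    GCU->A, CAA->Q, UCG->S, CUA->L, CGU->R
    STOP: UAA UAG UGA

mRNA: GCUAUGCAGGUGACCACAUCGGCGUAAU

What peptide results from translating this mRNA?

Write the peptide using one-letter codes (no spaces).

start AUG at pos 3
pos 3: AUG -> M; peptide=M
pos 6: CAG -> Q; peptide=MQ
pos 9: GUG -> V; peptide=MQV
pos 12: ACC -> T; peptide=MQVT
pos 15: ACA -> T; peptide=MQVTT
pos 18: UCG -> S; peptide=MQVTTS
pos 21: GCG -> A; peptide=MQVTTSA
pos 24: UAA -> STOP

Answer: MQVTTSA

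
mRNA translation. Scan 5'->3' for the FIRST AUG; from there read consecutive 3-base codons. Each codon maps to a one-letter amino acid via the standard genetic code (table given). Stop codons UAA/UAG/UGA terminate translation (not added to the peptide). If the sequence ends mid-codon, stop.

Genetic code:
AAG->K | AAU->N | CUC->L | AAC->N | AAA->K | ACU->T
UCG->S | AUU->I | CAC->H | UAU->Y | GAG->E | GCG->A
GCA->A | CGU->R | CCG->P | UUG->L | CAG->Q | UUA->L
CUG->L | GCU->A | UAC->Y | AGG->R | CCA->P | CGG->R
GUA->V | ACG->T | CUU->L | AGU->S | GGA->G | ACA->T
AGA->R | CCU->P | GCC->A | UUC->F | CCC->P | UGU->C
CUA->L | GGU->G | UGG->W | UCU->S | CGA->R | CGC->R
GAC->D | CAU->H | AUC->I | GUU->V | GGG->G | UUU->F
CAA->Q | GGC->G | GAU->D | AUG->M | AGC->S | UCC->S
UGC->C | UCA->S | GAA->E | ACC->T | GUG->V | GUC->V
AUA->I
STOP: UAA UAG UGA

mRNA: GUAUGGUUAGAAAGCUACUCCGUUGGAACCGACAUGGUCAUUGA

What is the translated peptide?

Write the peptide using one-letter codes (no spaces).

start AUG at pos 2
pos 2: AUG -> M; peptide=M
pos 5: GUU -> V; peptide=MV
pos 8: AGA -> R; peptide=MVR
pos 11: AAG -> K; peptide=MVRK
pos 14: CUA -> L; peptide=MVRKL
pos 17: CUC -> L; peptide=MVRKLL
pos 20: CGU -> R; peptide=MVRKLLR
pos 23: UGG -> W; peptide=MVRKLLRW
pos 26: AAC -> N; peptide=MVRKLLRWN
pos 29: CGA -> R; peptide=MVRKLLRWNR
pos 32: CAU -> H; peptide=MVRKLLRWNRH
pos 35: GGU -> G; peptide=MVRKLLRWNRHG
pos 38: CAU -> H; peptide=MVRKLLRWNRHGH
pos 41: UGA -> STOP

Answer: MVRKLLRWNRHGH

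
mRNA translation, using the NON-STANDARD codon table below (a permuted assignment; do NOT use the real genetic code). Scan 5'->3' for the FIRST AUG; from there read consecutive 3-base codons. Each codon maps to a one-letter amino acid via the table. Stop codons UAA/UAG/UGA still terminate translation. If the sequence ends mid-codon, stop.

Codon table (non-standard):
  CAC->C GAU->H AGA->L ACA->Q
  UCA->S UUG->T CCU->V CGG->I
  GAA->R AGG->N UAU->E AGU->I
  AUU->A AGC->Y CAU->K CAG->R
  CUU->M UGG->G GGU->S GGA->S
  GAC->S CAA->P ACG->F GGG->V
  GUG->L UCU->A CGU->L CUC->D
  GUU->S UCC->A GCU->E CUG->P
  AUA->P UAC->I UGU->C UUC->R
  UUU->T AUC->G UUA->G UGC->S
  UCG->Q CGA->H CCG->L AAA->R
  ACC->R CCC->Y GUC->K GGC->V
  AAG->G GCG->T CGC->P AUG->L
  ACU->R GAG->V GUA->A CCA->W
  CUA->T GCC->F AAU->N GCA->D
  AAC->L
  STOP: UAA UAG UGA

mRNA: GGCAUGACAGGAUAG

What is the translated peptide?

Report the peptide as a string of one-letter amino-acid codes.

start AUG at pos 3
pos 3: AUG -> L; peptide=L
pos 6: ACA -> Q; peptide=LQ
pos 9: GGA -> S; peptide=LQS
pos 12: UAG -> STOP

Answer: LQS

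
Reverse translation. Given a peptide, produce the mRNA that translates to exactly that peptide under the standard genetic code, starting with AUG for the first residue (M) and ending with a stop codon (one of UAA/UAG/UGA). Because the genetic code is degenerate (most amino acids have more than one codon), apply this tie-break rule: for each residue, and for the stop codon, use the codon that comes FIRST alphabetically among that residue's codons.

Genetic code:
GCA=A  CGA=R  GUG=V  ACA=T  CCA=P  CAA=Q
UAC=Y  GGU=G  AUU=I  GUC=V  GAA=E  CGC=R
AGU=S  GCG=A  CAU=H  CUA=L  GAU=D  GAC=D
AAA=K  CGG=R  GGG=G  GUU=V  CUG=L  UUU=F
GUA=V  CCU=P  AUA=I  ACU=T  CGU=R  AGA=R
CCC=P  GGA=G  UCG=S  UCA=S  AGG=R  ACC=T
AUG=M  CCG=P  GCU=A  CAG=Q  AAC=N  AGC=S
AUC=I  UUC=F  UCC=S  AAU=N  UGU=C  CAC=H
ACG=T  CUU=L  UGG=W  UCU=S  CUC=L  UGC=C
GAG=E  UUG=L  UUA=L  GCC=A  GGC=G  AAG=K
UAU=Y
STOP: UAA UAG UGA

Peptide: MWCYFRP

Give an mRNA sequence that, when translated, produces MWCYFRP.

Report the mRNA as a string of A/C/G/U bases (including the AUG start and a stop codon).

residue 1: M -> AUG (start codon)
residue 2: W -> UGG (only codon)
residue 3: C codons sorted = UGC,UGU -> pick first = UGC
residue 4: Y codons sorted = UAC,UAU -> pick first = UAC
residue 5: F codons sorted = UUC,UUU -> pick first = UUC
residue 6: R codons sorted = AGA,AGG,CGA,CGC,CGG,CGU -> pick first = AGA
residue 7: P codons sorted = CCA,CCC,CCG,CCU -> pick first = CCA
terminator: stop codons sorted = UAA,UAG,UGA -> pick first = UAA

Answer: mRNA: AUGUGGUGCUACUUCAGACCAUAA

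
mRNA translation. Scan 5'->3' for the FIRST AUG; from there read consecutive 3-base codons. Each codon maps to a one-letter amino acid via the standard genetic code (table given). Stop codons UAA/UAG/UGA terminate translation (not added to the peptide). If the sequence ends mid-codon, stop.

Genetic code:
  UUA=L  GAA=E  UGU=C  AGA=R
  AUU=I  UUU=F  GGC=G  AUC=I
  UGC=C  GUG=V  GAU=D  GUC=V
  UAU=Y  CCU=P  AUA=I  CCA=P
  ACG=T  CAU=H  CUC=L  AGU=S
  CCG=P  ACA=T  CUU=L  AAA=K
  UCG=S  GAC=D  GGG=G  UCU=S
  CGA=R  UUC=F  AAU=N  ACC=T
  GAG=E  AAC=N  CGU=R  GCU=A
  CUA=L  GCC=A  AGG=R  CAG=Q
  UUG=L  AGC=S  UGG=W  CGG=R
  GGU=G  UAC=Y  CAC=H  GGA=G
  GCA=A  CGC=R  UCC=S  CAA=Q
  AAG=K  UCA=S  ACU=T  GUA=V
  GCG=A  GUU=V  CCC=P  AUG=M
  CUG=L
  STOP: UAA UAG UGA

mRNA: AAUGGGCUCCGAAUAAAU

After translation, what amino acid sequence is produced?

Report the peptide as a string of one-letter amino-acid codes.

start AUG at pos 1
pos 1: AUG -> M; peptide=M
pos 4: GGC -> G; peptide=MG
pos 7: UCC -> S; peptide=MGS
pos 10: GAA -> E; peptide=MGSE
pos 13: UAA -> STOP

Answer: MGSE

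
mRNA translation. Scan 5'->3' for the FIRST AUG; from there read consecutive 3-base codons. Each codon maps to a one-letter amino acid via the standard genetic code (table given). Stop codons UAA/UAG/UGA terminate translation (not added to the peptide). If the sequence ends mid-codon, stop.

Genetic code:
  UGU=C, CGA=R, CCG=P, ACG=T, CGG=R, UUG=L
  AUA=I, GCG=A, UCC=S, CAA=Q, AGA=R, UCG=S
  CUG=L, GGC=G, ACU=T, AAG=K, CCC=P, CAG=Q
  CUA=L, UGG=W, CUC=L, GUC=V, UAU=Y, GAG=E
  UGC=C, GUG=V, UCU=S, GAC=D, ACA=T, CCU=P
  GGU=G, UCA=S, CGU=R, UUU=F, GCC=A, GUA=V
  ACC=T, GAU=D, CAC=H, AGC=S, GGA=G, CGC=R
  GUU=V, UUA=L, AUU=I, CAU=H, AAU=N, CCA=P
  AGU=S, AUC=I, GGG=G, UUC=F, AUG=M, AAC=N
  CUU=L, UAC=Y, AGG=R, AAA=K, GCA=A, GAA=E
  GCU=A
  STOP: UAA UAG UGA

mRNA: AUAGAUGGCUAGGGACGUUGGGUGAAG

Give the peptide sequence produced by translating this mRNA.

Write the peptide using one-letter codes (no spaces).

Answer: MARDVG

Derivation:
start AUG at pos 4
pos 4: AUG -> M; peptide=M
pos 7: GCU -> A; peptide=MA
pos 10: AGG -> R; peptide=MAR
pos 13: GAC -> D; peptide=MARD
pos 16: GUU -> V; peptide=MARDV
pos 19: GGG -> G; peptide=MARDVG
pos 22: UGA -> STOP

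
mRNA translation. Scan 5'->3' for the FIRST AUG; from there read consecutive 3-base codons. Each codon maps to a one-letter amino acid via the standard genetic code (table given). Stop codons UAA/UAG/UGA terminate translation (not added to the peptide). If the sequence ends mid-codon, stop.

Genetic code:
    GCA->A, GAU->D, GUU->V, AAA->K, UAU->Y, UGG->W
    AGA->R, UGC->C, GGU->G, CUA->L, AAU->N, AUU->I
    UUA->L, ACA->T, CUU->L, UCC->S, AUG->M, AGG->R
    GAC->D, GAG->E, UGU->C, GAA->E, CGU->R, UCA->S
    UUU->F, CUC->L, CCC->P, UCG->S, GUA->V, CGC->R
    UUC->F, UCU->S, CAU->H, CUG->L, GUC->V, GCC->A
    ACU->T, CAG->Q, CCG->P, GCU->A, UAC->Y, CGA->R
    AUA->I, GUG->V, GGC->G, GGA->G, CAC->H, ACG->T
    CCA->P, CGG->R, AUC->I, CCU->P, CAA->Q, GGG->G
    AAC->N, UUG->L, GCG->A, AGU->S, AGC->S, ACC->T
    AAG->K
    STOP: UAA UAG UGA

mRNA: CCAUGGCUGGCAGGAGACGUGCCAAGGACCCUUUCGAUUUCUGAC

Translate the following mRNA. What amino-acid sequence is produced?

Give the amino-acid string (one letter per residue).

start AUG at pos 2
pos 2: AUG -> M; peptide=M
pos 5: GCU -> A; peptide=MA
pos 8: GGC -> G; peptide=MAG
pos 11: AGG -> R; peptide=MAGR
pos 14: AGA -> R; peptide=MAGRR
pos 17: CGU -> R; peptide=MAGRRR
pos 20: GCC -> A; peptide=MAGRRRA
pos 23: AAG -> K; peptide=MAGRRRAK
pos 26: GAC -> D; peptide=MAGRRRAKD
pos 29: CCU -> P; peptide=MAGRRRAKDP
pos 32: UUC -> F; peptide=MAGRRRAKDPF
pos 35: GAU -> D; peptide=MAGRRRAKDPFD
pos 38: UUC -> F; peptide=MAGRRRAKDPFDF
pos 41: UGA -> STOP

Answer: MAGRRRAKDPFDF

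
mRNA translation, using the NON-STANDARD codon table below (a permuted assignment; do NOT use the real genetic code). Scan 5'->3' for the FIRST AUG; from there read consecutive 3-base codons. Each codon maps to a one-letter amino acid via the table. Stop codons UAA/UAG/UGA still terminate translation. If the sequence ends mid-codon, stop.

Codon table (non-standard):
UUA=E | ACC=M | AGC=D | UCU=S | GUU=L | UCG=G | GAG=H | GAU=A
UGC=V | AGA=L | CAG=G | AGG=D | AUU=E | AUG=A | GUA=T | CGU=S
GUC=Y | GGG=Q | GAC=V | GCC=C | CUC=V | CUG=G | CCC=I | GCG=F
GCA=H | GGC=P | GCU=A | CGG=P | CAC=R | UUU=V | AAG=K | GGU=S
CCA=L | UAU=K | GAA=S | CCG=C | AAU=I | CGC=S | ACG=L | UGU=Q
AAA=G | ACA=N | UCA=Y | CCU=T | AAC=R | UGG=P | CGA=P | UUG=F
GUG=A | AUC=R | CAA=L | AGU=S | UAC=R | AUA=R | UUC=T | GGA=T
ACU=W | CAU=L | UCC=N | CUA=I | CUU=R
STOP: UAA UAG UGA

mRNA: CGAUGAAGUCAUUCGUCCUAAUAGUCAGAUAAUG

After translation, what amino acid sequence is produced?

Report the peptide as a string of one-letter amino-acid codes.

Answer: AKYTYIRYL

Derivation:
start AUG at pos 2
pos 2: AUG -> A; peptide=A
pos 5: AAG -> K; peptide=AK
pos 8: UCA -> Y; peptide=AKY
pos 11: UUC -> T; peptide=AKYT
pos 14: GUC -> Y; peptide=AKYTY
pos 17: CUA -> I; peptide=AKYTYI
pos 20: AUA -> R; peptide=AKYTYIR
pos 23: GUC -> Y; peptide=AKYTYIRY
pos 26: AGA -> L; peptide=AKYTYIRYL
pos 29: UAA -> STOP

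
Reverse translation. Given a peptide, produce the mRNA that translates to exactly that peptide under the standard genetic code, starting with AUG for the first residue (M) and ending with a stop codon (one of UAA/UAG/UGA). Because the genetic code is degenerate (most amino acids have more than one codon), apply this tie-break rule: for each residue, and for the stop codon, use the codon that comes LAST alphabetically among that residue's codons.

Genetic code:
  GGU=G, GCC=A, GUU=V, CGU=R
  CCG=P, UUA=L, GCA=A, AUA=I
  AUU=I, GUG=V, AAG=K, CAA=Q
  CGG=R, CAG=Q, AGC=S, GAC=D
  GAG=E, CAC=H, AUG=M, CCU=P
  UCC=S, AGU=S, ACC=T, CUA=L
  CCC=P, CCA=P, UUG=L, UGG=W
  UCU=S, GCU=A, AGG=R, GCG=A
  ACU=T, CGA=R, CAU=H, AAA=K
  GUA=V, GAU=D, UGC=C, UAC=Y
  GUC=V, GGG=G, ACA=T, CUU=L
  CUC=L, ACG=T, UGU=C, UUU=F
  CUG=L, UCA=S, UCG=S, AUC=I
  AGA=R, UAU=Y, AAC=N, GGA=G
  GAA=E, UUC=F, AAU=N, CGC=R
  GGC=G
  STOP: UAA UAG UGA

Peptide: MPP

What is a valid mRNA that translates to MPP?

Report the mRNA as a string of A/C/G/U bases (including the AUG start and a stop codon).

Answer: mRNA: AUGCCUCCUUGA

Derivation:
residue 1: M -> AUG (start codon)
residue 2: P codons sorted = CCA,CCC,CCG,CCU -> pick last = CCU
residue 3: P codons sorted = CCA,CCC,CCG,CCU -> pick last = CCU
terminator: stop codons sorted = UAA,UAG,UGA -> pick last = UGA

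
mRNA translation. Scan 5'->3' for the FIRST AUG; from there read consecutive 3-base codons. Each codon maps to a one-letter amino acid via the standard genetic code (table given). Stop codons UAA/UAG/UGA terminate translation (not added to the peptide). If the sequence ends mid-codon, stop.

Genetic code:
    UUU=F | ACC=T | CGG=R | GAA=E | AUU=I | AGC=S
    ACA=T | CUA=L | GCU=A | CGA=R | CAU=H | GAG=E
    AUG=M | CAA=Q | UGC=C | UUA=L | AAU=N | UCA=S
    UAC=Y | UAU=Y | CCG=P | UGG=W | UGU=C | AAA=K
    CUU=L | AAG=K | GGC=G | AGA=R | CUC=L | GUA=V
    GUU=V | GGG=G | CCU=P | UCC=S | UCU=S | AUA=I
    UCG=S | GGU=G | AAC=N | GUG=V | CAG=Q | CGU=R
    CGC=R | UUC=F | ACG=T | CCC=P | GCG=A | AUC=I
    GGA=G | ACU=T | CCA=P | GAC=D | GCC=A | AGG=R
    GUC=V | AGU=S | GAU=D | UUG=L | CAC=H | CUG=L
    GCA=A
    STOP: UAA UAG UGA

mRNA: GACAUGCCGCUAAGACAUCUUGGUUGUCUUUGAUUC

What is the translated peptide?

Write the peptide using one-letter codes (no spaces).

start AUG at pos 3
pos 3: AUG -> M; peptide=M
pos 6: CCG -> P; peptide=MP
pos 9: CUA -> L; peptide=MPL
pos 12: AGA -> R; peptide=MPLR
pos 15: CAU -> H; peptide=MPLRH
pos 18: CUU -> L; peptide=MPLRHL
pos 21: GGU -> G; peptide=MPLRHLG
pos 24: UGU -> C; peptide=MPLRHLGC
pos 27: CUU -> L; peptide=MPLRHLGCL
pos 30: UGA -> STOP

Answer: MPLRHLGCL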